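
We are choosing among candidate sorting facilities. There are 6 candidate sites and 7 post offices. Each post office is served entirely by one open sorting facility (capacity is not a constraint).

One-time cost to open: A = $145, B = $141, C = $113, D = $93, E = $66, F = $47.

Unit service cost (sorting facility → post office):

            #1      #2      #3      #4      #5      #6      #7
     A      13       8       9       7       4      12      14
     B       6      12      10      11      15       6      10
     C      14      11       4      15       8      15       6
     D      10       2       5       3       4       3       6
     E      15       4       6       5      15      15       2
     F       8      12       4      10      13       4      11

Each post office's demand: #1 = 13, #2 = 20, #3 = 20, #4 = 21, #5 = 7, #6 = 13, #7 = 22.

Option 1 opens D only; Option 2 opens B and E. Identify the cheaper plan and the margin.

Option 1: {D}: #1→D 10·13=130, #2→D 2·20=40, #3→D 5·20=100, #4→D 3·21=63, #5→D 4·7=28, #6→D 3·13=39, #7→D 6·22=132. Service 532; fixed 93; total 625.
Option 2: {B, E}: #1→B 6·13=78, #2→E 4·20=80, #3→E 6·20=120, #4→E 5·21=105, #5→B 15·7=105, #6→B 6·13=78, #7→E 2·22=44. Service 610; fixed 207; total 817.
Difference: |625 − 817| = 192.

Option 1 is cheaper by 192.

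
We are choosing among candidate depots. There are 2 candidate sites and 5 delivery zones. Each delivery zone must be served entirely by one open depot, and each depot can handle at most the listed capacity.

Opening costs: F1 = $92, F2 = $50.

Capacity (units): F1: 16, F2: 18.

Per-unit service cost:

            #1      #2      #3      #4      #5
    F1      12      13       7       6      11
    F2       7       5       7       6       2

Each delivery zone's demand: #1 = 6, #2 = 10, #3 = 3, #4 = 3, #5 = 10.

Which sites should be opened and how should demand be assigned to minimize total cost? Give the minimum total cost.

Open {F1, F2}: #1→F2 7·6=42, #2→F1 13·10=130, #3→F1 7·3=21, #4→F1 6·3=18, #5→F2 2·10=20.
Loads: F1 carries 16/16, F2 carries 16/18. Service 231; fixed 142; total 373.
Next best feasible plan costs 383.

Minimum total cost: 373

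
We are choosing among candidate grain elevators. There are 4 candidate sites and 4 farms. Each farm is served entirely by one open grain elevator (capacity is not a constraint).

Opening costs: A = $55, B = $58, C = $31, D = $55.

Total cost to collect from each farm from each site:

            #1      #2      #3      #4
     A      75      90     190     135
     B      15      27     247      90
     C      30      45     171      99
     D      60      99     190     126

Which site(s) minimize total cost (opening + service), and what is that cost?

For any fixed open set, each farm goes to its cheapest open site; total = fixed + service.
{C}: #1→C 30, #2→C 45, #3→C 171, #4→C 99. Service 345; fixed 31; total 376.
{B, C}: #1→B 15, #2→B 27, #3→C 171, #4→B 90. Service 303; fixed 89; total 392.
{A, C}: #1→C 30, #2→C 45, #3→C 171, #4→C 99. Service 345; fixed 86; total 431.
{A, B, C, D}: service 303 + fixed 199 = 502
No other subset beats 376.

Open C only; minimum total cost 376.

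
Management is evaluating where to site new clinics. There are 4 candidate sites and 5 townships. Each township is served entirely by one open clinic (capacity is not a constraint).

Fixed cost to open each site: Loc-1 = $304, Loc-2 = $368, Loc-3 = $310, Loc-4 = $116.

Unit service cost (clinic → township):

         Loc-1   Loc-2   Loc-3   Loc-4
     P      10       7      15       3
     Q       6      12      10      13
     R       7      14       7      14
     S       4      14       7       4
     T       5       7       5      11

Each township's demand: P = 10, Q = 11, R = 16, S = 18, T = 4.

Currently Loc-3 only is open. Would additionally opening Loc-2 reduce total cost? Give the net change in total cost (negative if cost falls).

No — net change +288 (cost rises by 288).

Current service cost with {Loc-3}: 518.
Adding Loc-2: each township re-picks its cheapest; new service cost 438, saving 80.
Extra fixed cost: 368. Net change = 368 − 80 = 288.
(Totals: 828 → 1116.)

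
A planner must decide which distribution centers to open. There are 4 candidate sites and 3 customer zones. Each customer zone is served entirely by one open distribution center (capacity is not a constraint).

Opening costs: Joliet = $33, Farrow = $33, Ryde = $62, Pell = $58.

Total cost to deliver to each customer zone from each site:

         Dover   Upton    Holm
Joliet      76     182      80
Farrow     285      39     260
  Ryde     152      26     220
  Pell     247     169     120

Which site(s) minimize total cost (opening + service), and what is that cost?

For any fixed open set, each customer zone goes to its cheapest open site; total = fixed + service.
{Joliet, Farrow}: Dover→Joliet 76, Upton→Farrow 39, Holm→Joliet 80. Service 195; fixed 66; total 261.
{Joliet, Ryde}: Dover→Joliet 76, Upton→Ryde 26, Holm→Joliet 80. Service 182; fixed 95; total 277.
{Joliet, Farrow, Ryde}: Dover→Joliet 76, Upton→Ryde 26, Holm→Joliet 80. Service 182; fixed 128; total 310.
{Joliet, Farrow, Ryde, Pell}: service 182 + fixed 186 = 368
No other subset beats 261.

Open Joliet and Farrow; minimum total cost 261.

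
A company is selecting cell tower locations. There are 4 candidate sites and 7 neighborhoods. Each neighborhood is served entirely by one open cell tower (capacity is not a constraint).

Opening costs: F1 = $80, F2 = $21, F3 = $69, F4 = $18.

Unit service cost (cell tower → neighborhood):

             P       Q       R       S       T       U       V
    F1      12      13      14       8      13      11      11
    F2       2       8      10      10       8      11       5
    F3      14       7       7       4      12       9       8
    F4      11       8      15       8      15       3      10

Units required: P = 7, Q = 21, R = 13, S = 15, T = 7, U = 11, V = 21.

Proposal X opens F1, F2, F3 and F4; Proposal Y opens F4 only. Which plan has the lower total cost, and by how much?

Proposal X is cheaper by 232.

Proposal X: {F1, F2, F3, F4}: P→F2 2·7=14, Q→F3 7·21=147, R→F3 7·13=91, S→F3 4·15=60, T→F2 8·7=56, U→F4 3·11=33, V→F2 5·21=105. Service 506; fixed 188; total 694.
Proposal Y: {F4}: P→F4 11·7=77, Q→F4 8·21=168, R→F4 15·13=195, S→F4 8·15=120, T→F4 15·7=105, U→F4 3·11=33, V→F4 10·21=210. Service 908; fixed 18; total 926.
Difference: |694 − 926| = 232.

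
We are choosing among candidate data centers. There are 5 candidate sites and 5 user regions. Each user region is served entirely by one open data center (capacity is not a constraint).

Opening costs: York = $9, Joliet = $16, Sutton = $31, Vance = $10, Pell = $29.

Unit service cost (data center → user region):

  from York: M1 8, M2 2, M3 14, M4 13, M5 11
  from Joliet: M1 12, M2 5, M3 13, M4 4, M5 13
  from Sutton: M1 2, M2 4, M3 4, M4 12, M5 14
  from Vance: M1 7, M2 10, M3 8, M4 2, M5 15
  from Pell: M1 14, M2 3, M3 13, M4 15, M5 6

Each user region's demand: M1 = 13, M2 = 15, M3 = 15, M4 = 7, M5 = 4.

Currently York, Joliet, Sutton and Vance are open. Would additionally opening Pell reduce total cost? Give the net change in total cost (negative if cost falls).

Current service cost with {York, Joliet, Sutton, Vance}: 174.
Adding Pell: each user region re-picks its cheapest; new service cost 154, saving 20.
Extra fixed cost: 29. Net change = 29 − 20 = 9.
(Totals: 240 → 249.)

No — net change +9 (cost rises by 9).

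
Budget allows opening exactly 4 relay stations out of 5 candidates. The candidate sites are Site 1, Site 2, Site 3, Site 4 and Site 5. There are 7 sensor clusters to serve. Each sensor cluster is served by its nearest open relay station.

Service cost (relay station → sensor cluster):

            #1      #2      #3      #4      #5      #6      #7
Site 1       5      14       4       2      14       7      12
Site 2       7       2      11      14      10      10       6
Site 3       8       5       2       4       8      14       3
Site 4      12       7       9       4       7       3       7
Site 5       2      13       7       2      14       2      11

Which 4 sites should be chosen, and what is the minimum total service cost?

Choose Site 2, Site 3, Site 4 and Site 5; total service cost 20.

With exactly 4 open, each sensor cluster uses its cheapest among the chosen.
{Site 2, Site 3, Site 4, Site 5}: #1→Site 5 2, #2→Site 2 2, #3→Site 3 2, #4→Site 5 2, #5→Site 4 7, #6→Site 5 2, #7→Site 3 3. Service cost 20.
{Site 1, Site 2, Site 3, Site 5}: service cost 21
{Site 1, Site 3, Site 4, Site 5}: service cost 23
Among all 5 size-4 choices, {Site 2, Site 3, Site 4, Site 5} is lowest.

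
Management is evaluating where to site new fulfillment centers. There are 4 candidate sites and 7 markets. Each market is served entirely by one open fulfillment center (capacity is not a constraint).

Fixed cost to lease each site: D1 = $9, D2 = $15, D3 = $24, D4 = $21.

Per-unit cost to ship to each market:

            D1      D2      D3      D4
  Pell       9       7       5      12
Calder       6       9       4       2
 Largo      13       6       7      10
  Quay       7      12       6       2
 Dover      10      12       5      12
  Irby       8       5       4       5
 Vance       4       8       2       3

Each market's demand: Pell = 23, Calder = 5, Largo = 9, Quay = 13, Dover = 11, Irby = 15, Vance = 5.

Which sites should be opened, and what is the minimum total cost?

Open D3 and D4; minimum total cost 384.

For any fixed open set, each market goes to its cheapest open site; total = fixed + service.
{D3, D4}: Pell→D3 5·23=115, Calder→D4 2·5=10, Largo→D3 7·9=63, Quay→D4 2·13=26, Dover→D3 5·11=55, Irby→D3 4·15=60, Vance→D3 2·5=10. Service 339; fixed 45; total 384.
{D2, D3, D4}: service 330 + fixed 60 = 390
{D1, D3, D4}: Pell→D3 5·23=115, Calder→D4 2·5=10, Largo→D3 7·9=63, Quay→D4 2·13=26, Dover→D3 5·11=55, Irby→D3 4·15=60, Vance→D3 2·5=10. Service 339; fixed 54; total 393.
{D1, D2, D3, D4}: service 330 + fixed 69 = 399
(All 15 nonempty subsets were checked; D3 and D4 is lowest.)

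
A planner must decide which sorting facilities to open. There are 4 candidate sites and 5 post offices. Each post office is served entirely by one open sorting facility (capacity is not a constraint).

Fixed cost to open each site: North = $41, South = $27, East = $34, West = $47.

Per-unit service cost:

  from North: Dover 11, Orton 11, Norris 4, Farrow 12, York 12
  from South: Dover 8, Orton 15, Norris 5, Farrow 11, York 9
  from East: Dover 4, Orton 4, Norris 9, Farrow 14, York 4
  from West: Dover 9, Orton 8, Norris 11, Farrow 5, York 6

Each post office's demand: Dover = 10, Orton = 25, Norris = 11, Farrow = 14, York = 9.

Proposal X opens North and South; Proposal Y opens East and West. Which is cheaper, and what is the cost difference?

Proposal X: {North, South}: Dover→South 8·10=80, Orton→North 11·25=275, Norris→North 4·11=44, Farrow→South 11·14=154, York→South 9·9=81. Service 634; fixed 68; total 702.
Proposal Y: {East, West}: Dover→East 4·10=40, Orton→East 4·25=100, Norris→East 9·11=99, Farrow→West 5·14=70, York→East 4·9=36. Service 345; fixed 81; total 426.
Difference: |702 − 426| = 276.

Proposal Y is cheaper by 276.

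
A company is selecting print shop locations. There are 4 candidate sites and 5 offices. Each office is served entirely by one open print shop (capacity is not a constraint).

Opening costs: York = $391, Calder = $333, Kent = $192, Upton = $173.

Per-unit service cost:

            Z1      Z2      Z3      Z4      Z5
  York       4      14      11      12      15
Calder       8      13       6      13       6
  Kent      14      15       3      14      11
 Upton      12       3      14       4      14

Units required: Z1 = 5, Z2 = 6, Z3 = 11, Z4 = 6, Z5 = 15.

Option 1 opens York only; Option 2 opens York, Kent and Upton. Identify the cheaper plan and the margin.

Option 1: {York}: Z1→York 4·5=20, Z2→York 14·6=84, Z3→York 11·11=121, Z4→York 12·6=72, Z5→York 15·15=225. Service 522; fixed 391; total 913.
Option 2: {York, Kent, Upton}: Z1→York 4·5=20, Z2→Upton 3·6=18, Z3→Kent 3·11=33, Z4→Upton 4·6=24, Z5→Kent 11·15=165. Service 260; fixed 756; total 1016.
Difference: |913 − 1016| = 103.

Option 1 is cheaper by 103.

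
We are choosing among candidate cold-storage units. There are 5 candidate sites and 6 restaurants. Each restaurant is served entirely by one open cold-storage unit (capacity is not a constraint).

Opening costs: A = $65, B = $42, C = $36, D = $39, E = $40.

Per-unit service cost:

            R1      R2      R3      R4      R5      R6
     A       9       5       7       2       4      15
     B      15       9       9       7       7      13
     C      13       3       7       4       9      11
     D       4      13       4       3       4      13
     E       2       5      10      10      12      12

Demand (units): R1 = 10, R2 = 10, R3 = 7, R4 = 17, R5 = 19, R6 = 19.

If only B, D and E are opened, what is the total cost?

Each restaurant is assigned to its cheapest site among the open ones.
{B, D, E}: R1→E 2·10=20, R2→E 5·10=50, R3→D 4·7=28, R4→D 3·17=51, R5→D 4·19=76, R6→E 12·19=228. Service 453; fixed 121; total 574.

Total cost: 574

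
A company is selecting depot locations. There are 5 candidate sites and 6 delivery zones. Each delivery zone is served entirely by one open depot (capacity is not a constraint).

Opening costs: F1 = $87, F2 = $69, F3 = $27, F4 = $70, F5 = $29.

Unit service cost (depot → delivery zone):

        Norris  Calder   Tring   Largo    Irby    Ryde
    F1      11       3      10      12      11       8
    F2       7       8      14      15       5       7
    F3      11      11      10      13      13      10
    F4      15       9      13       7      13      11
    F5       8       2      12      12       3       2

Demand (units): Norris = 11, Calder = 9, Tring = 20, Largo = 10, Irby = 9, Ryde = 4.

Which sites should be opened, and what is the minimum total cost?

Open F3 and F5; minimum total cost 517.

For any fixed open set, each delivery zone goes to its cheapest open site; total = fixed + service.
{F3, F5}: Norris→F5 8·11=88, Calder→F5 2·9=18, Tring→F3 10·20=200, Largo→F5 12·10=120, Irby→F5 3·9=27, Ryde→F5 2·4=8. Service 461; fixed 56; total 517.
{F5}: Norris→F5 8·11=88, Calder→F5 2·9=18, Tring→F5 12·20=240, Largo→F5 12·10=120, Irby→F5 3·9=27, Ryde→F5 2·4=8. Service 501; fixed 29; total 530.
{F3, F4, F5}: Norris→F5 8·11=88, Calder→F5 2·9=18, Tring→F3 10·20=200, Largo→F4 7·10=70, Irby→F5 3·9=27, Ryde→F5 2·4=8. Service 411; fixed 126; total 537.
{F1, F2, F3, F4, F5}: Norris→F2 7·11=77, Calder→F5 2·9=18, Tring→F1 10·20=200, Largo→F4 7·10=70, Irby→F5 3·9=27, Ryde→F5 2·4=8. Service 400; fixed 282; total 682.
No other subset beats 517.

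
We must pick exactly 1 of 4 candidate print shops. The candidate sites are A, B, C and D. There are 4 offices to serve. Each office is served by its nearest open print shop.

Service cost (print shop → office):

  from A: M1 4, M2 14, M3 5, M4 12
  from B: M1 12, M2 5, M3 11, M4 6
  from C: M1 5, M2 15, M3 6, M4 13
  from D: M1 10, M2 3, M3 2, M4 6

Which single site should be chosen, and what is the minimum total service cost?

Choose D only; total service cost 21.

With exactly 1 open, each office uses its cheapest among the chosen.
{D}: M1→D 10, M2→D 3, M3→D 2, M4→D 6. Service cost 21.
{B}: service cost 34
{A}: service cost 35
Among all 4 size-1 choices, {D} is lowest.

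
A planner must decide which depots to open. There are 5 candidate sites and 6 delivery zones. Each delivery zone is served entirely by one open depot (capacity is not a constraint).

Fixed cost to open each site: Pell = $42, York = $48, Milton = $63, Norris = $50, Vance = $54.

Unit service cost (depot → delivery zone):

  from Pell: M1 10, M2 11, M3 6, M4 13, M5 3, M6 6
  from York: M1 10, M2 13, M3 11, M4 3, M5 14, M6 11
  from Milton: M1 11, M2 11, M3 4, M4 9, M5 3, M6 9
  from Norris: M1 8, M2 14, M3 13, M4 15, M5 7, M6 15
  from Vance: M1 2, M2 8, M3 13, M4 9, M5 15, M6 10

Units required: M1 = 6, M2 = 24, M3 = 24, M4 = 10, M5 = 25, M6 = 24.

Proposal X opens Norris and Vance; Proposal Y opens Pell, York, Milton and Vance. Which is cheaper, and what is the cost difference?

Proposal X: {Norris, Vance}: M1→Vance 2·6=12, M2→Vance 8·24=192, M3→Norris 13·24=312, M4→Vance 9·10=90, M5→Norris 7·25=175, M6→Vance 10·24=240. Service 1021; fixed 104; total 1125.
Proposal Y: {Pell, York, Milton, Vance}: M1→Vance 2·6=12, M2→Vance 8·24=192, M3→Milton 4·24=96, M4→York 3·10=30, M5→Pell 3·25=75, M6→Pell 6·24=144. Service 549; fixed 207; total 756.
Difference: |1125 − 756| = 369.

Proposal Y is cheaper by 369.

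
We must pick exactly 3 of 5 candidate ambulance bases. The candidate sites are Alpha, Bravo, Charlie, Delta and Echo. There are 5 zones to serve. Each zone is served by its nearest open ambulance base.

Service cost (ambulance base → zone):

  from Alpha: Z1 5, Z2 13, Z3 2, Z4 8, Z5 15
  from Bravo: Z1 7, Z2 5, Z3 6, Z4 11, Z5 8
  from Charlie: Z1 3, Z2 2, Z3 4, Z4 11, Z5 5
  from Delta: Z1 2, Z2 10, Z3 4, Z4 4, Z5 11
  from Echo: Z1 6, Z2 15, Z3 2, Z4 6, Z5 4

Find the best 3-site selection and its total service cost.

Choose Charlie, Delta and Echo; total service cost 14.

With exactly 3 open, each zone uses its cheapest among the chosen.
{Charlie, Delta, Echo}: Z1→Delta 2, Z2→Charlie 2, Z3→Echo 2, Z4→Delta 4, Z5→Echo 4. Service cost 14.
{Alpha, Charlie, Delta}: service cost 15
{Alpha, Charlie, Echo}: service cost 17
Among all 10 size-3 choices, {Charlie, Delta, Echo} is lowest.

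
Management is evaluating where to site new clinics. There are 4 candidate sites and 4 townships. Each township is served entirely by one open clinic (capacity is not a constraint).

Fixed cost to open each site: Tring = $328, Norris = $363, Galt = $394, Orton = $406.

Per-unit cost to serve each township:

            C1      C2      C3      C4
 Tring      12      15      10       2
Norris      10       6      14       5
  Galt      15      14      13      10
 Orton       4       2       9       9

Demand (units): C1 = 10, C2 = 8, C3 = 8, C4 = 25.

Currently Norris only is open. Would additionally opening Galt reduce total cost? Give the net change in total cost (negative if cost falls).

No — net change +386 (cost rises by 386).

Current service cost with {Norris}: 385.
Adding Galt: each township re-picks its cheapest; new service cost 377, saving 8.
Extra fixed cost: 394. Net change = 394 − 8 = 386.
(Totals: 748 → 1134.)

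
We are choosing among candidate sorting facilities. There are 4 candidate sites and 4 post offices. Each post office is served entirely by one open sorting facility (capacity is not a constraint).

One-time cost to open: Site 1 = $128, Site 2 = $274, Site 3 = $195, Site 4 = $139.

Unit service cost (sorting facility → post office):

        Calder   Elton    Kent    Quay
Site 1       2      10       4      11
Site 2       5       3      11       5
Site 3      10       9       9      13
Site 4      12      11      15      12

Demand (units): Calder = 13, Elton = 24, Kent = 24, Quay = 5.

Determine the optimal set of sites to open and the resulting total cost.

For any fixed open set, each post office goes to its cheapest open site; total = fixed + service.
{Site 1}: Calder→Site 1 2·13=26, Elton→Site 1 10·24=240, Kent→Site 1 4·24=96, Quay→Site 1 11·5=55. Service 417; fixed 128; total 545.
{Site 1, Site 2}: Calder→Site 1 2·13=26, Elton→Site 2 3·24=72, Kent→Site 1 4·24=96, Quay→Site 2 5·5=25. Service 219; fixed 402; total 621.
{Site 1, Site 4}: service 417 + fixed 267 = 684
{Site 1, Site 2, Site 3, Site 4}: service 219 + fixed 736 = 955
No other subset beats 545.

Open Site 1 only; minimum total cost 545.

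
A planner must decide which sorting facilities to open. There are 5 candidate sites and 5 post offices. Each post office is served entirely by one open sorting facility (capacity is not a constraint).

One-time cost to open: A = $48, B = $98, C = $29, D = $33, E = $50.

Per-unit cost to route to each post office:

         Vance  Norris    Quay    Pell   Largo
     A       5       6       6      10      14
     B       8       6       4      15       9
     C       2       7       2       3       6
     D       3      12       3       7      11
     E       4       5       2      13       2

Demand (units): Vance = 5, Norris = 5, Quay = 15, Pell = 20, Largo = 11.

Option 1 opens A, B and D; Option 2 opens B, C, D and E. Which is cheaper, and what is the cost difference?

Option 1: {A, B, D}: Vance→D 3·5=15, Norris→A 6·5=30, Quay→D 3·15=45, Pell→D 7·20=140, Largo→B 9·11=99. Service 329; fixed 179; total 508.
Option 2: {B, C, D, E}: Vance→C 2·5=10, Norris→E 5·5=25, Quay→C 2·15=30, Pell→C 3·20=60, Largo→E 2·11=22. Service 147; fixed 210; total 357.
Difference: |508 − 357| = 151.

Option 2 is cheaper by 151.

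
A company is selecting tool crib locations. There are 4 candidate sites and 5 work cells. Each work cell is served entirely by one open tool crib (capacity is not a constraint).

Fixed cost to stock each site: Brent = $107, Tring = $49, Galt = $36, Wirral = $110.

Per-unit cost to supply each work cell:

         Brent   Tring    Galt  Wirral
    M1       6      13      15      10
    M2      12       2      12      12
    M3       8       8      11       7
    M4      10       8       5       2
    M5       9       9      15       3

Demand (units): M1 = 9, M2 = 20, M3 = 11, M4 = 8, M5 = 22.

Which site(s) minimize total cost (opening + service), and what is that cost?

For any fixed open set, each work cell goes to its cheapest open site; total = fixed + service.
{Tring, Wirral}: M1→Wirral 10·9=90, M2→Tring 2·20=40, M3→Wirral 7·11=77, M4→Wirral 2·8=16, M5→Wirral 3·22=66. Service 289; fixed 159; total 448.
{Tring, Galt, Wirral}: M1→Wirral 10·9=90, M2→Tring 2·20=40, M3→Wirral 7·11=77, M4→Wirral 2·8=16, M5→Wirral 3·22=66. Service 289; fixed 195; total 484.
{Brent, Tring, Wirral}: service 253 + fixed 266 = 519
{Brent, Tring, Galt, Wirral}: M1→Brent 6·9=54, M2→Tring 2·20=40, M3→Wirral 7·11=77, M4→Wirral 2·8=16, M5→Wirral 3·22=66. Service 253; fixed 302; total 555.
No other subset beats 448.

Open Tring and Wirral; minimum total cost 448.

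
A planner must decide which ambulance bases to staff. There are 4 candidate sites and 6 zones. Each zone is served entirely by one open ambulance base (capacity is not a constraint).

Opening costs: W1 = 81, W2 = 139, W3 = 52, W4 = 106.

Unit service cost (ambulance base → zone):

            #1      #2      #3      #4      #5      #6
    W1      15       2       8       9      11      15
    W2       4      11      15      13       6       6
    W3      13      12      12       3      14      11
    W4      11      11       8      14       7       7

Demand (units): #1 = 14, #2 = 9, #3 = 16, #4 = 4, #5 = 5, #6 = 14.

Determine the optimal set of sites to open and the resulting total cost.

For any fixed open set, each zone goes to its cheapest open site; total = fixed + service.
{W1, W2}: #1→W2 4·14=56, #2→W1 2·9=18, #3→W1 8·16=128, #4→W1 9·4=36, #5→W2 6·5=30, #6→W2 6·14=84. Service 352; fixed 220; total 572.
{W1, W2, W3}: service 328 + fixed 272 = 600
{W1, W4}: #1→W4 11·14=154, #2→W1 2·9=18, #3→W1 8·16=128, #4→W1 9·4=36, #5→W4 7·5=35, #6→W4 7·14=98. Service 469; fixed 187; total 656.
{W1, W2, W3, W4}: #1→W2 4·14=56, #2→W1 2·9=18, #3→W1 8·16=128, #4→W3 3·4=12, #5→W2 6·5=30, #6→W2 6·14=84. Service 328; fixed 378; total 706.
No other subset beats 572.

Open W1 and W2; minimum total cost 572.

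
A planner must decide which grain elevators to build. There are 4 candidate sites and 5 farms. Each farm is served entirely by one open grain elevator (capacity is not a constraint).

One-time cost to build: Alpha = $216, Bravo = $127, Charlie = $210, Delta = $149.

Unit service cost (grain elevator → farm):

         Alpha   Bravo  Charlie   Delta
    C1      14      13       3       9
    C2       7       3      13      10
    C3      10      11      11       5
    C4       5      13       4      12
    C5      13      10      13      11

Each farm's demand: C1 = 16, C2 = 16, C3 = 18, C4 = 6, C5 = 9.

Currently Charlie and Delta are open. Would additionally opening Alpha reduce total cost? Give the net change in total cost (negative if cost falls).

Current service cost with {Charlie, Delta}: 421.
Adding Alpha: each farm re-picks its cheapest; new service cost 373, saving 48.
Extra fixed cost: 216. Net change = 216 − 48 = 168.
(Totals: 780 → 948.)

No — net change +168 (cost rises by 168).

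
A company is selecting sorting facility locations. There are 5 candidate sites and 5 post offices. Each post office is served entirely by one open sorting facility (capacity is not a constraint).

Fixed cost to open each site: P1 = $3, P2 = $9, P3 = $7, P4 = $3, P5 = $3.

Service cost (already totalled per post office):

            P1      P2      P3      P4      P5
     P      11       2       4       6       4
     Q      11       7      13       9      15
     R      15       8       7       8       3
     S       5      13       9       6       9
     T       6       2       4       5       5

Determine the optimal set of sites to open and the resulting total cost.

For any fixed open set, each post office goes to its cheapest open site; total = fixed + service.
{P4, P5}: P→P5 4, Q→P4 9, R→P5 3, S→P4 6, T→P4 5. Service 27; fixed 6; total 33.
{P1, P2, P5}: P→P2 2, Q→P2 7, R→P5 3, S→P1 5, T→P2 2. Service 19; fixed 15; total 34.
{P1, P5}: P→P5 4, Q→P1 11, R→P5 3, S→P1 5, T→P5 5. Service 28; fixed 6; total 34.
{P1, P2, P3, P4, P5}: service 19 + fixed 25 = 44
No other subset beats 33.

Open P4 and P5; minimum total cost 33.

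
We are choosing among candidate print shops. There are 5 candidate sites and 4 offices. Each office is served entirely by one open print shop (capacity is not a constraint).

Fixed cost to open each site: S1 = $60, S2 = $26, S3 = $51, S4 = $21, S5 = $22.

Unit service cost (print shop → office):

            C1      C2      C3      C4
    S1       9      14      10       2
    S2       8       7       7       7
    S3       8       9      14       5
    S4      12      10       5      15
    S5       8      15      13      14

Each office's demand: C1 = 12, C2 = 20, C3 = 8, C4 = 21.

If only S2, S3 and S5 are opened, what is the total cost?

Each office is assigned to its cheapest site among the open ones.
{S2, S3, S5}: C1→S2 8·12=96, C2→S2 7·20=140, C3→S2 7·8=56, C4→S3 5·21=105. Service 397; fixed 99; total 496.

Total cost: 496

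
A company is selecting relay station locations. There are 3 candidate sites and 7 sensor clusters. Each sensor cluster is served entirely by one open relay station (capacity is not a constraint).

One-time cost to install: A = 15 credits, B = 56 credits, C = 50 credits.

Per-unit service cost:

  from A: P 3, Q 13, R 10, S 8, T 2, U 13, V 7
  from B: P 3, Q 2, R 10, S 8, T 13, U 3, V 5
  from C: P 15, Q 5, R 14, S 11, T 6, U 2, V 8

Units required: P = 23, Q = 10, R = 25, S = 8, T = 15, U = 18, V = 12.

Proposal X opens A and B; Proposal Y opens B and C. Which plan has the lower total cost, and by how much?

Proposal X is cheaper by 77.

Proposal X: {A, B}: P→A 3·23=69, Q→B 2·10=20, R→A 10·25=250, S→A 8·8=64, T→A 2·15=30, U→B 3·18=54, V→B 5·12=60. Service 547; fixed 71; total 618.
Proposal Y: {B, C}: P→B 3·23=69, Q→B 2·10=20, R→B 10·25=250, S→B 8·8=64, T→C 6·15=90, U→C 2·18=36, V→B 5·12=60. Service 589; fixed 106; total 695.
Difference: |618 − 695| = 77.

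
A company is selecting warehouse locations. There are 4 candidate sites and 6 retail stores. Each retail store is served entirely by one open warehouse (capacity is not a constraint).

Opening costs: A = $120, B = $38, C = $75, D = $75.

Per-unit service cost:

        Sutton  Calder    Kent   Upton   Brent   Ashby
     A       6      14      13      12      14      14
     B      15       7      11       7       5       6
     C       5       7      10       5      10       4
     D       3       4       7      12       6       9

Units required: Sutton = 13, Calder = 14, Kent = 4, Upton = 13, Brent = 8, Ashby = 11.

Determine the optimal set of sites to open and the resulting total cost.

Open C and D; minimum total cost 430.

For any fixed open set, each retail store goes to its cheapest open site; total = fixed + service.
{C, D}: Sutton→D 3·13=39, Calder→D 4·14=56, Kent→D 7·4=28, Upton→C 5·13=65, Brent→D 6·8=48, Ashby→C 4·11=44. Service 280; fixed 150; total 430.
{B, D}: service 320 + fixed 113 = 433
{B, C, D}: service 272 + fixed 188 = 460
{A, B, C, D}: Sutton→D 3·13=39, Calder→D 4·14=56, Kent→D 7·4=28, Upton→C 5·13=65, Brent→B 5·8=40, Ashby→C 4·11=44. Service 272; fixed 308; total 580.
No other subset beats 430.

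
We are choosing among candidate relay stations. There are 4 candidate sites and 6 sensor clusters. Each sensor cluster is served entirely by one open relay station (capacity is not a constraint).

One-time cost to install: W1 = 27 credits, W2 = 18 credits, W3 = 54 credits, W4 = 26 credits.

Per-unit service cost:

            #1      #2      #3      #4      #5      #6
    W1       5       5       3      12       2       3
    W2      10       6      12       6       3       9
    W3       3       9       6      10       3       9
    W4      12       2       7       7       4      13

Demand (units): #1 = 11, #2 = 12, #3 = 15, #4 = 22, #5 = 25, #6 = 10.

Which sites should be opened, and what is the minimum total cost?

For any fixed open set, each sensor cluster goes to its cheapest open site; total = fixed + service.
{W1, W2, W4}: #1→W1 5·11=55, #2→W4 2·12=24, #3→W1 3·15=45, #4→W2 6·22=132, #5→W1 2·25=50, #6→W1 3·10=30. Service 336; fixed 71; total 407.
{W1, W4}: service 358 + fixed 53 = 411
{W1, W2}: #1→W1 5·11=55, #2→W1 5·12=60, #3→W1 3·15=45, #4→W2 6·22=132, #5→W1 2·25=50, #6→W1 3·10=30. Service 372; fixed 45; total 417.
{W1, W2, W3, W4}: service 314 + fixed 125 = 439
No other subset beats 407.

Open W1, W2 and W4; minimum total cost 407.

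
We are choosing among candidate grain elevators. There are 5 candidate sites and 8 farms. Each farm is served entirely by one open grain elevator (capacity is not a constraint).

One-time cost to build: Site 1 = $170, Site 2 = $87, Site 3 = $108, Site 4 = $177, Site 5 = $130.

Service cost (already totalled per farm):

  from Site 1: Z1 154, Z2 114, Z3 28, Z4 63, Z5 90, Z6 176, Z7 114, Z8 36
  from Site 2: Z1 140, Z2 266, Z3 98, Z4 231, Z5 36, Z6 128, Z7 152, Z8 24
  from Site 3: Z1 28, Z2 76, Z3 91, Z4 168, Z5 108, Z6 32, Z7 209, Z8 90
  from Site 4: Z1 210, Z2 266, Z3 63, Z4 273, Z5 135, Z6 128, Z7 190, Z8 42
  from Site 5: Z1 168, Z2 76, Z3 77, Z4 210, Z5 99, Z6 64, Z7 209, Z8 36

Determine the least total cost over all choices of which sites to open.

For any fixed open set, each farm goes to its cheapest open site; total = fixed + service.
{Site 1, Site 3}: Z1→Site 3 28, Z2→Site 3 76, Z3→Site 1 28, Z4→Site 1 63, Z5→Site 1 90, Z6→Site 3 32, Z7→Site 1 114, Z8→Site 1 36. Service 467; fixed 278; total 745.
{Site 1, Site 2, Site 3}: Z1→Site 3 28, Z2→Site 3 76, Z3→Site 1 28, Z4→Site 1 63, Z5→Site 2 36, Z6→Site 3 32, Z7→Site 1 114, Z8→Site 2 24. Service 401; fixed 365; total 766.
{Site 2, Site 3}: service 607 + fixed 195 = 802
{Site 1, Site 2, Site 3, Site 4, Site 5}: service 401 + fixed 672 = 1073
No other subset beats 745.

Minimum total cost: 745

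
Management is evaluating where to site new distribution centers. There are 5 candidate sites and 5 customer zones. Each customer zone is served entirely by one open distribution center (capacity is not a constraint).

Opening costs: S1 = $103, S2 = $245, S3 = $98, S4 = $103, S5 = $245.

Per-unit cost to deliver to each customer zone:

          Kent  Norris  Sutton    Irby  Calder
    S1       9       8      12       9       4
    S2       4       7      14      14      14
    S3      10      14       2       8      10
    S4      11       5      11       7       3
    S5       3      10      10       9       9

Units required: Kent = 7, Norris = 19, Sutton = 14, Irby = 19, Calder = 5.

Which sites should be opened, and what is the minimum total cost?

Open S3 and S4; minimum total cost 542.

For any fixed open set, each customer zone goes to its cheapest open site; total = fixed + service.
{S3, S4}: Kent→S3 10·7=70, Norris→S4 5·19=95, Sutton→S3 2·14=28, Irby→S4 7·19=133, Calder→S4 3·5=15. Service 341; fixed 201; total 542.
{S4}: service 474 + fixed 103 = 577
{S1, S3}: service 415 + fixed 201 = 616
{S1, S2, S3, S4, S5}: Kent→S5 3·7=21, Norris→S4 5·19=95, Sutton→S3 2·14=28, Irby→S4 7·19=133, Calder→S4 3·5=15. Service 292; fixed 794; total 1086.
No other subset beats 542.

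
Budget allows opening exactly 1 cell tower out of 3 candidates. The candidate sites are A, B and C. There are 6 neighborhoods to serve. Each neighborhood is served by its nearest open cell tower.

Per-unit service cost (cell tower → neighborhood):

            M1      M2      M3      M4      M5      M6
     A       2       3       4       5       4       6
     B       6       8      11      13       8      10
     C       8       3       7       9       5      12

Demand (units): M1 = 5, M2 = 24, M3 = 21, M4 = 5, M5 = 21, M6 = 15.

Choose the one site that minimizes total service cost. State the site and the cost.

With exactly 1 open, each neighborhood uses its cheapest among the chosen.
{A}: M1→A 2·5=10, M2→A 3·24=72, M3→A 4·21=84, M4→A 5·5=25, M5→A 4·21=84, M6→A 6·15=90. Service cost 365.
{C}: service cost 589
{B}: service cost 836
Among all 3 size-1 choices, {A} is lowest.

Choose A only; total service cost 365.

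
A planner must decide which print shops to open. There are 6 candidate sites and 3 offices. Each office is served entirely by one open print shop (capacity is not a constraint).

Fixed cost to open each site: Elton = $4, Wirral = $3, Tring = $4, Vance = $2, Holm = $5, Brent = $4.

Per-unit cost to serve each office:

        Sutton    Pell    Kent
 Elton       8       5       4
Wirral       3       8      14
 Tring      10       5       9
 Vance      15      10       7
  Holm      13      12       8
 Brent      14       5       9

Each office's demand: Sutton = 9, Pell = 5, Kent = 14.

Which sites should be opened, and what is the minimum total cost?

Open Elton and Wirral; minimum total cost 115.

For any fixed open set, each office goes to its cheapest open site; total = fixed + service.
{Elton, Wirral}: Sutton→Wirral 3·9=27, Pell→Elton 5·5=25, Kent→Elton 4·14=56. Service 108; fixed 7; total 115.
{Elton, Wirral, Vance}: service 108 + fixed 9 = 117
{Elton, Wirral, Tring}: service 108 + fixed 11 = 119
{Elton, Wirral, Tring, Vance, Holm, Brent}: service 108 + fixed 22 = 130
No other subset beats 115.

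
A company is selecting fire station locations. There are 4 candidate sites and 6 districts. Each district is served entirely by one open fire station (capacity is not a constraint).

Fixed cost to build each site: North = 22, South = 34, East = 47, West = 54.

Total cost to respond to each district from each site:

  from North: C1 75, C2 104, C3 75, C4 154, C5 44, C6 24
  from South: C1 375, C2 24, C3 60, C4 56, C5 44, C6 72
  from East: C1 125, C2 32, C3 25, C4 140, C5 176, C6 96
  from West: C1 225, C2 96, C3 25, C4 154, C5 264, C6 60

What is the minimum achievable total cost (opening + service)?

Minimum total cost: 339

For any fixed open set, each district goes to its cheapest open site; total = fixed + service.
{North, South}: C1→North 75, C2→South 24, C3→South 60, C4→South 56, C5→North 44, C6→North 24. Service 283; fixed 56; total 339.
{North, South, East}: service 248 + fixed 103 = 351
{North, South, West}: C1→North 75, C2→South 24, C3→West 25, C4→South 56, C5→North 44, C6→North 24. Service 248; fixed 110; total 358.
{North, South, East, West}: C1→North 75, C2→South 24, C3→East 25, C4→South 56, C5→North 44, C6→North 24. Service 248; fixed 157; total 405.
(All 15 nonempty subsets were checked; North and South is lowest.)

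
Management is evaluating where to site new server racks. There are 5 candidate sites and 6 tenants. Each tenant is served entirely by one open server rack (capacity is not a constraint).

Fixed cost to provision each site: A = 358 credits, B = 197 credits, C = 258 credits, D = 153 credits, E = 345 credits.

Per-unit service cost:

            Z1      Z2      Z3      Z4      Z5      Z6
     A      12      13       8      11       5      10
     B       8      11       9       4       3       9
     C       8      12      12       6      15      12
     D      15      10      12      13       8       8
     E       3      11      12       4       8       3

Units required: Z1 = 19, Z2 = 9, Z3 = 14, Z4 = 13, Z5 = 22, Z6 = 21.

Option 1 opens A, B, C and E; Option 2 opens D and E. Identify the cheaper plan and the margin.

Option 2 is cheaper by 503.

Option 1: {A, B, C, E}: Z1→E 3·19=57, Z2→B 11·9=99, Z3→A 8·14=112, Z4→B 4·13=52, Z5→B 3·22=66, Z6→E 3·21=63. Service 449; fixed 1158; total 1607.
Option 2: {D, E}: Z1→E 3·19=57, Z2→D 10·9=90, Z3→D 12·14=168, Z4→E 4·13=52, Z5→D 8·22=176, Z6→E 3·21=63. Service 606; fixed 498; total 1104.
Difference: |1607 − 1104| = 503.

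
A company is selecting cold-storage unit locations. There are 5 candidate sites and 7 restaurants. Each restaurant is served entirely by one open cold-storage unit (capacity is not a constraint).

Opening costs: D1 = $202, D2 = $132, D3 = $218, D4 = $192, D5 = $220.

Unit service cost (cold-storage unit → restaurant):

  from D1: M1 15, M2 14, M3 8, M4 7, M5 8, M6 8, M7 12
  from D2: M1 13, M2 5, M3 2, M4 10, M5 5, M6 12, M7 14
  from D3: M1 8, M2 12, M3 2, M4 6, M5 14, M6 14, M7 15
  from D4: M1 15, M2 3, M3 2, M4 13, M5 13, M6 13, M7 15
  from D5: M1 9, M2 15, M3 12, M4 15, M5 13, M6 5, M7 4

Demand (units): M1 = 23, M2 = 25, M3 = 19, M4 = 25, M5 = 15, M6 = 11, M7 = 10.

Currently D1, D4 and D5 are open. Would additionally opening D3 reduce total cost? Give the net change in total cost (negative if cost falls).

Current service cost with {D1, D4, D5}: 710.
Adding D3: each restaurant re-picks its cheapest; new service cost 662, saving 48.
Extra fixed cost: 218. Net change = 218 − 48 = 170.
(Totals: 1324 → 1494.)

No — net change +170 (cost rises by 170).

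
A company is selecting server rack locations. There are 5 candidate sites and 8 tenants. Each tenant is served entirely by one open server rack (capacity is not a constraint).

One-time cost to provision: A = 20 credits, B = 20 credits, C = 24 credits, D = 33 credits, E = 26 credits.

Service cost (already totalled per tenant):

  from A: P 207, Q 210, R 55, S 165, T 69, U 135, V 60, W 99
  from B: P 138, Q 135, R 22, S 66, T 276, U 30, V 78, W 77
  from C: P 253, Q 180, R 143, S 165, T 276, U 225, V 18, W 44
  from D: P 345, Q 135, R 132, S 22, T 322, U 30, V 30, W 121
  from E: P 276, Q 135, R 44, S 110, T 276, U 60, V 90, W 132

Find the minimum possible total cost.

Minimum total cost: 575

For any fixed open set, each tenant goes to its cheapest open site; total = fixed + service.
{A, B, C, D}: P→B 138, Q→B 135, R→B 22, S→D 22, T→A 69, U→B 30, V→C 18, W→C 44. Service 478; fixed 97; total 575.
{A, B, C}: service 522 + fixed 64 = 586
{A, B, D}: P→B 138, Q→B 135, R→B 22, S→D 22, T→A 69, U→B 30, V→D 30, W→B 77. Service 523; fixed 73; total 596.
{A, B, C, D, E}: P→B 138, Q→B 135, R→B 22, S→D 22, T→A 69, U→B 30, V→C 18, W→C 44. Service 478; fixed 123; total 601.
No other subset beats 575.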